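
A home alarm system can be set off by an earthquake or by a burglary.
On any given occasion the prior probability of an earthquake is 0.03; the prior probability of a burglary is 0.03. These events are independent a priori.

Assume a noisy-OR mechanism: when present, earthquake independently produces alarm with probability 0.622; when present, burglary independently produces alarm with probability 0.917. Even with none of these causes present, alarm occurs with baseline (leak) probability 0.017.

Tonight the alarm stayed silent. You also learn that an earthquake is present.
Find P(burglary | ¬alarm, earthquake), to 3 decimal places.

P(burglary | ¬alarm, earthquake) ≈ 0.003

Under noisy-OR, P(alarm | causes) = 1 − (1−0.017)·∏(1−qᵢ) over the active causes.
Numerator (weight on configurations with burglary): 0.030841·0.03 = 0.000925
Normalizer over all consistent configurations: 0.371574·0.97 + 0.030841·0.03 = 0.361352
Posterior = 0.000925 / 0.361352 ≈ 0.003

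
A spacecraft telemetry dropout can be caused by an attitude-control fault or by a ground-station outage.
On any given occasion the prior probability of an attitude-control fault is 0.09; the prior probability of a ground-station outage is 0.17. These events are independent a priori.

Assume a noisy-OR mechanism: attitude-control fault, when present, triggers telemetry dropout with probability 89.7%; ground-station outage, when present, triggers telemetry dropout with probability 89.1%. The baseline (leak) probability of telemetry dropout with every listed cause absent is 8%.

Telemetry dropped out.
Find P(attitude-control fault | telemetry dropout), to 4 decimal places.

Under noisy-OR, P(telemetry dropout | causes) = 1 − (1−0.08)·∏(1−qᵢ) over the active causes.
For the numerator, keep only attitude-control fault=true terms: 0.067621 + 0.015142 = 0.082763
Denominator P(telemetry dropout): 0.08×0.91×0.83 + 0.89972×0.91×0.17 + 0.90524×0.09×0.83 + 0.989671×0.09×0.17 = 0.282374
P(attitude-control fault | telemetry dropout) = 0.082763/0.282374 ≈ 0.2931

P(attitude-control fault | telemetry dropout) ≈ 0.2931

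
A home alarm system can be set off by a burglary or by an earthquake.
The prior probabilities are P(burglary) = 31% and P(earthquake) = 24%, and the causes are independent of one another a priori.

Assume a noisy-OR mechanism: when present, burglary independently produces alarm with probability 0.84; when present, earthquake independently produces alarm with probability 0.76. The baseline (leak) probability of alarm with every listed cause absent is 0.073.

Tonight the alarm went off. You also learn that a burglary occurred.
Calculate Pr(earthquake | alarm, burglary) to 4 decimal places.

Pr(earthquake | alarm, burglary) ≈ 0.2634

Under noisy-OR, P(alarm | causes) = 1 − (1−0.073)·∏(1−qᵢ) over the active causes.
Weight on earthquake=true, given the evidence: 0.964403×0.24 = 0.231457
Denominator P(alarm | burglary): 0.85168×0.76 + 0.964403×0.24 = 0.878734
P(earthquake | alarm, burglary) = 0.231457/0.878734 ≈ 0.2634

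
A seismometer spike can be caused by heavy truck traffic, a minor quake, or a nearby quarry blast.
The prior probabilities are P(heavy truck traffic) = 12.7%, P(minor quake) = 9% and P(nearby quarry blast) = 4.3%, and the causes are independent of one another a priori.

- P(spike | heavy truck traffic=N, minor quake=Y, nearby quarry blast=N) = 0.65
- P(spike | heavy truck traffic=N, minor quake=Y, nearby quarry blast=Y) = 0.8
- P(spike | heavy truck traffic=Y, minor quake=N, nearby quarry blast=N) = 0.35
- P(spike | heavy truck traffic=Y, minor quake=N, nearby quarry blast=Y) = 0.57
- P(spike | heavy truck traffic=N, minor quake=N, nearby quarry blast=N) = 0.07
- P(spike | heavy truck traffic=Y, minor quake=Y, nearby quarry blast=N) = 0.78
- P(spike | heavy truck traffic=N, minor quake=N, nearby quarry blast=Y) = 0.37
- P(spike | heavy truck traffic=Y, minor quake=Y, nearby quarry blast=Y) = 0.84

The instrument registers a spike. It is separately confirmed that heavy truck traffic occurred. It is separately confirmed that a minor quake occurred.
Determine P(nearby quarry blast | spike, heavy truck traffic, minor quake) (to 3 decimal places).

P(nearby quarry blast | spike, heavy truck traffic, minor quake) ≈ 0.046

Numerator (weight on configurations with nearby quarry blast): 0.84·0.043 = 0.036120
Denominator P(spike | heavy truck traffic, minor quake): 0.78·0.957 + 0.84·0.043 = 0.782580
P(nearby quarry blast | spike, heavy truck traffic, minor quake) = 0.036120/0.782580 ≈ 0.046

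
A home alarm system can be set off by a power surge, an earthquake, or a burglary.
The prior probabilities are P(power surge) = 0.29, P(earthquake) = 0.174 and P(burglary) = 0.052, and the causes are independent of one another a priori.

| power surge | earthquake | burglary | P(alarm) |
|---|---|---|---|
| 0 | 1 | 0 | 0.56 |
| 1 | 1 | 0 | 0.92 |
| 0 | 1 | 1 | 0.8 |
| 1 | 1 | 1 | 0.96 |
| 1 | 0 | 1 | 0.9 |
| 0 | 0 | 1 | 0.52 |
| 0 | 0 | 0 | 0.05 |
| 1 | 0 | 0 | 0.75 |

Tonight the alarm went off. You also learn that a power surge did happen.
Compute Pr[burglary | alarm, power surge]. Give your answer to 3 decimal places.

Pr[burglary | alarm, power surge] ≈ 0.060

By total probability over the 4 (earthquake, burglary) configurations:
  P(alarm | power surge) = 0.75*0.826*0.948 + 0.9*0.826*0.052 + 0.92*0.174*0.948 + 0.96*0.174*0.052
        = 0.587286 + 0.038657 + 0.151756 + 0.008686 = 0.786385
Configurations with burglary contribute 0.047343, so
  P(burglary | alarm, power surge) = 0.047343 / 0.786385 ≈ 0.060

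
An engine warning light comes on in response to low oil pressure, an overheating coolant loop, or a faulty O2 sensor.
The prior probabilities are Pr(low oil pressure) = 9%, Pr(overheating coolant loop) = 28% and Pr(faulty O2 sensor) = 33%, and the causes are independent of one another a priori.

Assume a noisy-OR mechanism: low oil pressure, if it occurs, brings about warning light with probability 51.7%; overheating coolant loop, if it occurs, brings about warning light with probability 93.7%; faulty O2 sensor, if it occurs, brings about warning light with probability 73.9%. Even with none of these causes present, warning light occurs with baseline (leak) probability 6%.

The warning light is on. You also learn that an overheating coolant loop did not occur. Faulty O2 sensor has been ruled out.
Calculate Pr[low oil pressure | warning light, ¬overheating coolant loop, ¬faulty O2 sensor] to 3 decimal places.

Pr[low oil pressure | warning light, ¬overheating coolant loop, ¬faulty O2 sensor] ≈ 0.474

Under noisy-OR, P(warning light | causes) = 1 − (1−0.06)·∏(1−qᵢ) over the active causes.
Enumerate both values of low oil pressure and weight by the priors:
  P(warning light | ¬overheating coolant loop, ¬faulty O2 sensor) = 0.06*0.91 + 0.54598*0.09
        = 0.054600 + 0.049138 = 0.103738
The terms with low oil pressure present sum to 0.049138, so
  P(low oil pressure | warning light, ¬overheating coolant loop, ¬faulty O2 sensor) = 0.049138 / 0.103738 ≈ 0.474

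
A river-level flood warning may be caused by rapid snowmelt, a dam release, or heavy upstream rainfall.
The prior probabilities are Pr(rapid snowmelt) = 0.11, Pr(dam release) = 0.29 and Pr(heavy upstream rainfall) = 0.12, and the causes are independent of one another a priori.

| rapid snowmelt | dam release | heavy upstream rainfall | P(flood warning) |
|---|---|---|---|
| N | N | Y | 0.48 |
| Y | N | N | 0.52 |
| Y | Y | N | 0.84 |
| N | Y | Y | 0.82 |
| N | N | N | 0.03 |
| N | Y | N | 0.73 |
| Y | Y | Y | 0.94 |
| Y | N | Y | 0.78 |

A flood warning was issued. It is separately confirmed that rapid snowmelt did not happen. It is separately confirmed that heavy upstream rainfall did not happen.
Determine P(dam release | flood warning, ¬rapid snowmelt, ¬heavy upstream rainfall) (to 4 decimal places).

P(dam release | flood warning, ¬rapid snowmelt, ¬heavy upstream rainfall) ≈ 0.9086

For the numerator, keep only dam release=true terms: 0.73*0.29 = 0.211700
The normalizing constant is 0.03*0.71 + 0.73*0.29 = 0.233000
P(dam release | flood warning, ¬rapid snowmelt, ¬heavy upstream rainfall) = 0.211700/0.233000 ≈ 0.9086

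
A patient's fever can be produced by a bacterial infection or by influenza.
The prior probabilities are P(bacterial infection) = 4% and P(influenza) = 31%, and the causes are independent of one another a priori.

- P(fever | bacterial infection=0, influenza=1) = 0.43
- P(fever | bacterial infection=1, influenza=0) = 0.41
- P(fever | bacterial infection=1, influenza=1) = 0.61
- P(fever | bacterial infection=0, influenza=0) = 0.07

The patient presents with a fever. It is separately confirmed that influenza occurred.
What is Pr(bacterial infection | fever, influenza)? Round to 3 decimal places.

Pr(bacterial infection | fever, influenza) ≈ 0.056

P(fever | influenza) = 0.43×0.96 + 0.61×0.04 = 0.412800 + 0.024400 = 0.437200
Restricting to configurations with bacterial infection present: 0.61×0.04 = 0.024400.
P(bacterial infection | fever, influenza) = 0.024400 / 0.437200 ≈ 0.056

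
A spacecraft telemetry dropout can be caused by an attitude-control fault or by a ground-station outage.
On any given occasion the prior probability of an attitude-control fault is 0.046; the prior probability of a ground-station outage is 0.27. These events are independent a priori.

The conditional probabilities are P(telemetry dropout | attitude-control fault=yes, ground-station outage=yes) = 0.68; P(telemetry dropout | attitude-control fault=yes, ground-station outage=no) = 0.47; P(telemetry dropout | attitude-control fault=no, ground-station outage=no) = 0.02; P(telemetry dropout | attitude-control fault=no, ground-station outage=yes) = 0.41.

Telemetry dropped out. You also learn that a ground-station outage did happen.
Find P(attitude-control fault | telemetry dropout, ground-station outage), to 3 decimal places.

For the numerator, keep only attitude-control fault=true terms: 0.68*0.046 = 0.031280
Normalizer over all consistent configurations: 0.41*0.954 + 0.68*0.046 = 0.422420
P(attitude-control fault | telemetry dropout, ground-station outage) = 0.031280/0.422420 ≈ 0.074

P(attitude-control fault | telemetry dropout, ground-station outage) ≈ 0.074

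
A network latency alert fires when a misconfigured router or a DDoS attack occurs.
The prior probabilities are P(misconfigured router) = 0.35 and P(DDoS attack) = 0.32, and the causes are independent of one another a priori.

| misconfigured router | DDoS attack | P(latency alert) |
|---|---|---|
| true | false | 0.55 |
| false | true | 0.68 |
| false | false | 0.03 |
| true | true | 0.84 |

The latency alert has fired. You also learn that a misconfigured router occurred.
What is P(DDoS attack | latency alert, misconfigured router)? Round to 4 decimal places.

Enumerate both values of DDoS attack and weight by the priors:
  P(latency alert | misconfigured router) = 0.55*0.68 + 0.84*0.32
        = 0.374000 + 0.268800 = 0.642800
Keeping only the DDoS attack-present terms gives 0.268800, so
  P(DDoS attack | latency alert, misconfigured router) = 0.268800 / 0.642800 ≈ 0.4182

P(DDoS attack | latency alert, misconfigured router) ≈ 0.4182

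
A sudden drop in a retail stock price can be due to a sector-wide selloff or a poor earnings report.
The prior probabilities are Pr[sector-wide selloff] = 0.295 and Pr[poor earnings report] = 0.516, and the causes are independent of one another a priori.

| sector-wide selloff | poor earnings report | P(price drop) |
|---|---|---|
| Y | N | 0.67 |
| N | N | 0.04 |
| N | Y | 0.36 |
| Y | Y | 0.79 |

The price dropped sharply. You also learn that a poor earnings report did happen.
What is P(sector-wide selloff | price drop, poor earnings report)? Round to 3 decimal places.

Sum P(price drop|·) weighted by the priors over both values of sector-wide selloff:
  P(price drop | poor earnings report) = 0.36*0.705 + 0.79*0.295
        = 0.253800 + 0.233050 = 0.486850
Keeping only the sector-wide selloff-present terms gives 0.233050, so
  P(sector-wide selloff | price drop, poor earnings report) = 0.233050 / 0.486850 ≈ 0.479

P(sector-wide selloff | price drop, poor earnings report) ≈ 0.479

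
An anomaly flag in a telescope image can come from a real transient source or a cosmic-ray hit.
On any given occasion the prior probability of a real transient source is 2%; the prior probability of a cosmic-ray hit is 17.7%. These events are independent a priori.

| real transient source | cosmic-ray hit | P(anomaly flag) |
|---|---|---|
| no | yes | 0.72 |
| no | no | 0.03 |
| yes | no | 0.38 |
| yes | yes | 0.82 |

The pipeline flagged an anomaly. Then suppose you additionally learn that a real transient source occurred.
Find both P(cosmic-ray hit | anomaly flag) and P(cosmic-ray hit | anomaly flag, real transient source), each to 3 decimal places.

P(cosmic-ray hit | anomaly flag) ≈ 0.808; P(cosmic-ray hit | anomaly flag, real transient source) ≈ 0.317

By total probability over the 4 (real transient source, cosmic-ray hit) configurations:
  P(anomaly flag) = 0.03*0.98*0.823 + 0.72*0.98*0.177 + 0.38*0.02*0.823 + 0.82*0.02*0.177
        = 0.024196 + 0.124891 + 0.006255 + 0.002903 = 0.158245
Configurations with cosmic-ray hit contribute 0.127794, so
  P(cosmic-ray hit | anomaly flag) = 0.127794 / 0.158245 ≈ 0.808

Now also conditioning on real transient source=true:
Weight on cosmic-ray hit=true, given the evidence: 0.82*0.177 = 0.145140
Denominator P(anomaly flag | real transient source): 0.38*0.823 + 0.82*0.177 = 0.457880
P(cosmic-ray hit | anomaly flag, real transient source) = 0.145140/0.457880 ≈ 0.317
— real transient source explains away the evidence for cosmic-ray hit.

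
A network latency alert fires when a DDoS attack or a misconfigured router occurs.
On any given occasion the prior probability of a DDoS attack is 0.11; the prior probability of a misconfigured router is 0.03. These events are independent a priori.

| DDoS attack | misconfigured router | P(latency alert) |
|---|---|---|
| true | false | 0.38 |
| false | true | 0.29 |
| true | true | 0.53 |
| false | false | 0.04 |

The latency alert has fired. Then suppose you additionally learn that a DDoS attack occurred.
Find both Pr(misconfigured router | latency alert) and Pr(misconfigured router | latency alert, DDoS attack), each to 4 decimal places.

Pr(misconfigured router | latency alert) ≈ 0.1122; Pr(misconfigured router | latency alert, DDoS attack) ≈ 0.0414

For the numerator, keep only misconfigured router=true terms: 0.007743 + 0.001749 = 0.009492
Denominator P(latency alert): 0.04*0.89*0.97 + 0.29*0.89*0.03 + 0.38*0.11*0.97 + 0.53*0.11*0.03 = 0.084570
P(misconfigured router | latency alert) = 0.009492/0.084570 ≈ 0.1122

With the extra evidence:
Enumerate both values of misconfigured router and weight by the priors:
  P(latency alert | DDoS attack) = 0.38*0.97 + 0.53*0.03
        = 0.368600 + 0.015900 = 0.384500
The terms with misconfigured router present sum to 0.015900, so
  P(misconfigured router | latency alert, DDoS attack) = 0.015900 / 0.384500 ≈ 0.0414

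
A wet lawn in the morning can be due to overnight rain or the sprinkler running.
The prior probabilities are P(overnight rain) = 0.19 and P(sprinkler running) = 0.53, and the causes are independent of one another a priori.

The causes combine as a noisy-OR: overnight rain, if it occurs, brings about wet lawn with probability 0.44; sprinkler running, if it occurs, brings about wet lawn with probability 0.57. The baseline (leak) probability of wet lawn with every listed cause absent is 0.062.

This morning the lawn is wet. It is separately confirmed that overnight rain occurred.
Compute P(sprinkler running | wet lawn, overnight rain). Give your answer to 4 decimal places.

Under noisy-OR, P(wet lawn | causes) = 1 − (1−0.062)·∏(1−qᵢ) over the active causes.
P(wet lawn | overnight rain) = 0.47472×0.47 + 0.77413×0.53 = 0.223118 + 0.410289 = 0.633407
Restricting to configurations with sprinkler running present: 0.77413×0.53 = 0.410289.
So P(sprinkler running | wet lawn, overnight rain) = 0.410289/0.633407 ≈ 0.6477.

P(sprinkler running | wet lawn, overnight rain) ≈ 0.6477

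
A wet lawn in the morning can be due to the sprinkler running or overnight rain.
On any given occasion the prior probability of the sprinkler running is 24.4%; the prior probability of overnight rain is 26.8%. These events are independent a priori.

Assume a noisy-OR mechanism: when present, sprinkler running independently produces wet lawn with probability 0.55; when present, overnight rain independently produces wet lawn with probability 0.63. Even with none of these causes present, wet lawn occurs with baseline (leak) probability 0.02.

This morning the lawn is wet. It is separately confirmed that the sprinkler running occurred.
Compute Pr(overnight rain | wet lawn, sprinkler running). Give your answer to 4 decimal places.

Under noisy-OR, P(wet lawn | causes) = 1 − (1−0.02)·∏(1−qᵢ) over the active causes.
Weight on overnight rain=true, given the evidence: 0.83683×0.268 = 0.224270
Denominator P(wet lawn | sprinkler running): 0.559×0.732 + 0.83683×0.268 = 0.633458
Posterior = 0.224270 / 0.633458 ≈ 0.3540

Pr(overnight rain | wet lawn, sprinkler running) ≈ 0.3540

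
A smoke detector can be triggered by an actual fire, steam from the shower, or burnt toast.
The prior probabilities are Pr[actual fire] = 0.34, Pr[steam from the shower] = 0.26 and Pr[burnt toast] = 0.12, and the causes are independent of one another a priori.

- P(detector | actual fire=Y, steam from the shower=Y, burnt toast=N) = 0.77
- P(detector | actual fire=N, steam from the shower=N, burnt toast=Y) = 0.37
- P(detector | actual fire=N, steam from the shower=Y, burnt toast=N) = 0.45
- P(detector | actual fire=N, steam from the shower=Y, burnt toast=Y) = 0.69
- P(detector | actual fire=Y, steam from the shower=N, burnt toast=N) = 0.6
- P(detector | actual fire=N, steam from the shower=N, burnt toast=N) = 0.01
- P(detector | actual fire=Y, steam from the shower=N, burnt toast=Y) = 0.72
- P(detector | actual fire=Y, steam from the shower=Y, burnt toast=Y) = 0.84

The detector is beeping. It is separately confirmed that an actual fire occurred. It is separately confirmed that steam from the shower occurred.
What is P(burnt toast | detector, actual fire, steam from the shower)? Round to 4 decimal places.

P(burnt toast | detector, actual fire, steam from the shower) ≈ 0.1295

Weight on burnt toast=true, given the evidence: 0.84*0.12 = 0.100800
Normalizer over all consistent configurations: 0.77*0.88 + 0.84*0.12 = 0.778400
Posterior = 0.100800 / 0.778400 ≈ 0.1295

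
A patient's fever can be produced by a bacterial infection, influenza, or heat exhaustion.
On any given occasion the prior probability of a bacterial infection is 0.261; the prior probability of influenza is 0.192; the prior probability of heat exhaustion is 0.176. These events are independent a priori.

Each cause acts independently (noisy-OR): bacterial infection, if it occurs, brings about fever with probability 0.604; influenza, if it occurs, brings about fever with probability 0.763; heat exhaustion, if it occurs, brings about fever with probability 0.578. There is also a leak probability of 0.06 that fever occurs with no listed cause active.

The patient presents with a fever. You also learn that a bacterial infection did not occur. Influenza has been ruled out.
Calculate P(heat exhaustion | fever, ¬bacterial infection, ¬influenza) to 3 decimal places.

Under noisy-OR, P(fever | causes) = 1 − (1−0.06)·∏(1−qᵢ) over the active causes.
Enumerate both values of heat exhaustion and weight by the priors:
  P(fever | ¬bacterial infection, ¬influenza) = 0.06·0.824 + 0.60332·0.176
        = 0.049440 + 0.106184 = 0.155624
Keeping only the heat exhaustion-present terms gives 0.106184, so
  P(heat exhaustion | fever, ¬bacterial infection, ¬influenza) = 0.106184 / 0.155624 ≈ 0.682

P(heat exhaustion | fever, ¬bacterial infection, ¬influenza) ≈ 0.682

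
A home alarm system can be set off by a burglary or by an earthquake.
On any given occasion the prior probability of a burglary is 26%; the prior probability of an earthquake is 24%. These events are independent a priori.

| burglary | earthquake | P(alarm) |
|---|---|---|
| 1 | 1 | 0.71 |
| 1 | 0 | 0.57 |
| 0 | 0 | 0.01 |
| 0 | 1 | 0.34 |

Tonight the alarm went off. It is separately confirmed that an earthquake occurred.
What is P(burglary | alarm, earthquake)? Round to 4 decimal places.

P(burglary | alarm, earthquake) ≈ 0.4232

P(alarm | earthquake) = 0.34*0.74 + 0.71*0.26 = 0.251600 + 0.184600 = 0.436200
Restricting to configurations with burglary present: 0.71*0.26 = 0.184600.
Hence the posterior is 0.184600/0.436200 ≈ 0.4232.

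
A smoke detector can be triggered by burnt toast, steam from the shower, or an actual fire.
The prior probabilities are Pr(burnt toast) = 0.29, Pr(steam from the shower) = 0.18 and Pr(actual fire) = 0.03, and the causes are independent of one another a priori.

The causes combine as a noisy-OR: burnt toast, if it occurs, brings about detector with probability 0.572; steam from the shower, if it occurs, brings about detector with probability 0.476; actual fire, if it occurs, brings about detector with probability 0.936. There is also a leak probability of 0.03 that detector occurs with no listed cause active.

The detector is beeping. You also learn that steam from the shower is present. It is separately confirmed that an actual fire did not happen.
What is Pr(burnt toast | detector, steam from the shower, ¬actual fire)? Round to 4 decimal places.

Under noisy-OR, P(detector | causes) = 1 − (1−0.03)·∏(1−qᵢ) over the active causes.
By total probability over both values of burnt toast:
  P(detector | steam from the shower, ¬actual fire) = 0.49172·0.71 + 0.782456·0.29
        = 0.349121 + 0.226912 = 0.576033
Keeping only the burnt toast-present terms gives 0.226912, so
  P(burnt toast | detector, steam from the shower, ¬actual fire) = 0.226912 / 0.576033 ≈ 0.3939

Pr(burnt toast | detector, steam from the shower, ¬actual fire) ≈ 0.3939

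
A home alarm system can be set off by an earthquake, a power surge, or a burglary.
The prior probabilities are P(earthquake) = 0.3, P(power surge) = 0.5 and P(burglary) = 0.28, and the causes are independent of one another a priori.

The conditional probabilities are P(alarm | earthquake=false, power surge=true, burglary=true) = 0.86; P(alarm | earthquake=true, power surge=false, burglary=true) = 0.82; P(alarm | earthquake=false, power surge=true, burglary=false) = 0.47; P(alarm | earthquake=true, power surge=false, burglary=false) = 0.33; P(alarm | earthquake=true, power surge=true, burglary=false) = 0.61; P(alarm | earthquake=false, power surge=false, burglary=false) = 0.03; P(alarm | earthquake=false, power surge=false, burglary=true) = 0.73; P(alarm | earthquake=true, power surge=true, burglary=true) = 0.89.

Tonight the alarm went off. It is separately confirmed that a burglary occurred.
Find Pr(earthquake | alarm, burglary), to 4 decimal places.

Pr(earthquake | alarm, burglary) ≈ 0.3155

P(alarm | burglary) = 0.73*0.7*0.5 + 0.86*0.7*0.5 + 0.82*0.3*0.5 + 0.89*0.3*0.5 = 0.255500 + 0.301000 + 0.123000 + 0.133500 = 0.813000
The earthquake-present share is 0.123000 + 0.133500 = 0.256500.
So P(earthquake | alarm, burglary) = 0.256500/0.813000 ≈ 0.3155.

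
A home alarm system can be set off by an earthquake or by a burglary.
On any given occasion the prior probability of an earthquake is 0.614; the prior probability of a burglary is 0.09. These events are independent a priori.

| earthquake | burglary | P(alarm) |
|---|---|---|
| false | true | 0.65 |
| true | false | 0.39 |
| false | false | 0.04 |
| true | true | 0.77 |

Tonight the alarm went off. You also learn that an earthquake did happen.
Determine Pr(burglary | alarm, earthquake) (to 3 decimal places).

Sum P(alarm|·) weighted by the priors over both values of burglary:
  P(alarm | earthquake) = 0.39·0.91 + 0.77·0.09
        = 0.354900 + 0.069300 = 0.424200
Configurations with burglary contribute 0.069300, so
  P(burglary | alarm, earthquake) = 0.069300 / 0.424200 ≈ 0.163

Pr(burglary | alarm, earthquake) ≈ 0.163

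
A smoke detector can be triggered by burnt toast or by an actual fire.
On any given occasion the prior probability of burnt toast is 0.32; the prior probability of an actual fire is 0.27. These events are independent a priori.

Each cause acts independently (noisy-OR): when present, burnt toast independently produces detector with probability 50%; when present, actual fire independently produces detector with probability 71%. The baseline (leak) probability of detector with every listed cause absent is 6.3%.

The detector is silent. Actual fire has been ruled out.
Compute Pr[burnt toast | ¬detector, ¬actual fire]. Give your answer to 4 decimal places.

Under noisy-OR, P(detector | causes) = 1 − (1−0.063)·∏(1−qᵢ) over the active causes.
Sum P(¬detector|·) weighted by the priors over both values of burnt toast:
  P(¬detector | ¬actual fire) = 0.937×0.68 + 0.4685×0.32
        = 0.637160 + 0.149920 = 0.787080
The terms with burnt toast present sum to 0.149920, so
  P(burnt toast | ¬detector, ¬actual fire) = 0.149920 / 0.787080 ≈ 0.1905

Pr[burnt toast | ¬detector, ¬actual fire] ≈ 0.1905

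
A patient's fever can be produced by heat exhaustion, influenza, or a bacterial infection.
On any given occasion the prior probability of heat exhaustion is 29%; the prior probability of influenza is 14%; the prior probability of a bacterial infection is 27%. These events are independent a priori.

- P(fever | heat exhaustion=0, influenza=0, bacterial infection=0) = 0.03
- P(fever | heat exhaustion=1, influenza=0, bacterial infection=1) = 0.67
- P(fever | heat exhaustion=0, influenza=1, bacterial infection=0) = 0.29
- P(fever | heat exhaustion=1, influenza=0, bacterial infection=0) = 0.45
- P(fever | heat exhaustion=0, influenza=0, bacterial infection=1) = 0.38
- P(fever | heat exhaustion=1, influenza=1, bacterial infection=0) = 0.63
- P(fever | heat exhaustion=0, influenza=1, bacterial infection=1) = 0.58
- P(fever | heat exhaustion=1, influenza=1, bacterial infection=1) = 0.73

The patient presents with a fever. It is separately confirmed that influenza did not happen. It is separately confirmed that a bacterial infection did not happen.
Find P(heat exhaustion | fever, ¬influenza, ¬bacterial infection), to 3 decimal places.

For the numerator, keep only heat exhaustion=true terms: 0.45*0.29 = 0.130500
Denominator P(fever | ¬influenza, ¬bacterial infection): 0.03*0.71 + 0.45*0.29 = 0.151800
P(heat exhaustion | fever, ¬influenza, ¬bacterial infection) = 0.130500/0.151800 ≈ 0.860

P(heat exhaustion | fever, ¬influenza, ¬bacterial infection) ≈ 0.860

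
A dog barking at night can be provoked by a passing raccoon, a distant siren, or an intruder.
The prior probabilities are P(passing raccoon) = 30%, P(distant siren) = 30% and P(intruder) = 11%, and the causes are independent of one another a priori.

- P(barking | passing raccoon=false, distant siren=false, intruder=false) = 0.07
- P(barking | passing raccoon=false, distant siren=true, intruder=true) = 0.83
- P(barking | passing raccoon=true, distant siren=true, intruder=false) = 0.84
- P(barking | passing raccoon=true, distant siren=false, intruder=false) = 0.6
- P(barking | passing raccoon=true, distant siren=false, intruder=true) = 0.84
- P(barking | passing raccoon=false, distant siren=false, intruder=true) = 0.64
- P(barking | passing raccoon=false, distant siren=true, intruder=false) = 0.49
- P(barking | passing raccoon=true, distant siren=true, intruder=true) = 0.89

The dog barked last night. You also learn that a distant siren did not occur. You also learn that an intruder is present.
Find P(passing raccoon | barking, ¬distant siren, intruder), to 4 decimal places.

Sum P(barking|·) weighted by the priors over both values of passing raccoon:
  P(barking | ¬distant siren, intruder) = 0.64*0.7 + 0.84*0.3
        = 0.448000 + 0.252000 = 0.700000
Keeping only the passing raccoon-present terms gives 0.252000, so
  P(passing raccoon | barking, ¬distant siren, intruder) = 0.252000 / 0.700000 ≈ 0.3600

P(passing raccoon | barking, ¬distant siren, intruder) ≈ 0.3600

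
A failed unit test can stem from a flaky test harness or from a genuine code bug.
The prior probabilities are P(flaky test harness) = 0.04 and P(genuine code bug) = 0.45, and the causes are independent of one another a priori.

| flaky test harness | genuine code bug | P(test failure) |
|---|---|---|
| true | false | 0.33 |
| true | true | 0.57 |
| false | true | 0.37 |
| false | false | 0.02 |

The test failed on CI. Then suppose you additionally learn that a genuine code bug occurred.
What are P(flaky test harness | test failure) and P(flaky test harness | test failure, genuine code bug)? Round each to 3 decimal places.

P(flaky test harness | test failure) ≈ 0.093; P(flaky test harness | test failure, genuine code bug) ≈ 0.060

Weight on flaky test harness=true, given the evidence: 0.007260 + 0.010260 = 0.017520
The normalizing constant is 0.02×0.96×0.55 + 0.37×0.96×0.45 + 0.33×0.04×0.55 + 0.57×0.04×0.45 = 0.187920
P(flaky test harness | test failure) = 0.017520/0.187920 ≈ 0.093

Now condition on the additional information:
Numerator (weight on configurations with flaky test harness): 0.57·0.04 = 0.022800
The normalizing constant is 0.37·0.96 + 0.57·0.04 = 0.378000
Posterior = 0.022800 / 0.378000 ≈ 0.060
Conditioning on genuine code bug lowers the posterior on flaky test harness: the classic explaining-away effect in a common-effect structure.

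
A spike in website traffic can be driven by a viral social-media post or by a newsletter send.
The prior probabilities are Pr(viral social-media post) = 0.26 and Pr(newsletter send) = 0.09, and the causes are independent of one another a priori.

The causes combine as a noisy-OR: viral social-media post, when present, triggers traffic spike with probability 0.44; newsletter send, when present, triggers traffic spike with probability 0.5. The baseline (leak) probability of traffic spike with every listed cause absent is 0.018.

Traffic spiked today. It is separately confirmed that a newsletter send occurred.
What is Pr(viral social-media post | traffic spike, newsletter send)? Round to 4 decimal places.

Under noisy-OR, P(traffic spike | causes) = 1 − (1−0.018)·∏(1−qᵢ) over the active causes.
Weight on viral social-media post=true, given the evidence: 0.72504·0.26 = 0.188510
Normalizer over all consistent configurations: 0.509·0.74 + 0.72504·0.26 = 0.565170
P(viral social-media post | traffic spike, newsletter send) = 0.188510/0.565170 ≈ 0.3335

Pr(viral social-media post | traffic spike, newsletter send) ≈ 0.3335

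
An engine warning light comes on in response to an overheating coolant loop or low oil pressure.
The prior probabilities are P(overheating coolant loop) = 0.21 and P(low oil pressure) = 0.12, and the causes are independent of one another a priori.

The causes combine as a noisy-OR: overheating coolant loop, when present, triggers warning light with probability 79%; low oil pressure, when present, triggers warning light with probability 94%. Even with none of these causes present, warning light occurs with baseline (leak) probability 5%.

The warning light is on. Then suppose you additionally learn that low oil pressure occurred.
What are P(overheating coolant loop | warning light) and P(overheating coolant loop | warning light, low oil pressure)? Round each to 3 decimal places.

Under noisy-OR, P(warning light | causes) = 1 − (1−0.05)·∏(1−qᵢ) over the active causes.
Enumerate the 4 (overheating coolant loop, low oil pressure) configurations and weight by the priors:
  P(warning light) = 0.05·0.79·0.88 + 0.943·0.79·0.12 + 0.8005·0.21·0.88 + 0.98803·0.21·0.12
        = 0.034760 + 0.089396 + 0.147932 + 0.024898 = 0.296986
The terms with overheating coolant loop present sum to 0.172830, so
  P(overheating coolant loop | warning light) = 0.172830 / 0.296986 ≈ 0.582

Now also conditioning on low oil pressure=true:
Sum P(warning light|·) weighted by the priors over both values of overheating coolant loop:
  P(warning light | low oil pressure) = 0.943*0.79 + 0.98803*0.21
        = 0.744970 + 0.207486 = 0.952456
Configurations with overheating coolant loop contribute 0.207486, so
  P(overheating coolant loop | warning light, low oil pressure) = 0.207486 / 0.952456 ≈ 0.218
— low oil pressure explains away the evidence for overheating coolant loop.

P(overheating coolant loop | warning light) ≈ 0.582; P(overheating coolant loop | warning light, low oil pressure) ≈ 0.218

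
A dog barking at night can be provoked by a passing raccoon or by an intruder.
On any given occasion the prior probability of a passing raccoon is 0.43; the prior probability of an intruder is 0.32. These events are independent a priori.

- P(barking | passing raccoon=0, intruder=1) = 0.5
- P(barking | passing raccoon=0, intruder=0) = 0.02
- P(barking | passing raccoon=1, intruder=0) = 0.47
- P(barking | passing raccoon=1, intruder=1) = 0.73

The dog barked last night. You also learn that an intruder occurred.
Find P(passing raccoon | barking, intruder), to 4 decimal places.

P(passing raccoon | barking, intruder) ≈ 0.5241

Sum P(barking|·) weighted by the priors over both values of passing raccoon:
  P(barking | intruder) = 0.5*0.57 + 0.73*0.43
        = 0.285000 + 0.313900 = 0.598900
Keeping only the passing raccoon-present terms gives 0.313900, so
  P(passing raccoon | barking, intruder) = 0.313900 / 0.598900 ≈ 0.5241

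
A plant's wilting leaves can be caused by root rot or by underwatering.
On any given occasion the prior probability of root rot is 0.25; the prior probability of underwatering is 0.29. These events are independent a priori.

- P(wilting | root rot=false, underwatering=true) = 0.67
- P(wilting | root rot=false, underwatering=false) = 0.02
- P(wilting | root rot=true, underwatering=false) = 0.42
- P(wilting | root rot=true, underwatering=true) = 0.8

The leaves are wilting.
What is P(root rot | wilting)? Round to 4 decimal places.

P(root rot | wilting) ≈ 0.4588

P(wilting) = 0.02*0.75*0.71 + 0.67*0.75*0.29 + 0.42*0.25*0.71 + 0.8*0.25*0.29 = 0.010650 + 0.145725 + 0.074550 + 0.058000 = 0.288925
The root rot-present share is 0.074550 + 0.058000 = 0.132550.
P(root rot | wilting) = 0.132550 / 0.288925 ≈ 0.4588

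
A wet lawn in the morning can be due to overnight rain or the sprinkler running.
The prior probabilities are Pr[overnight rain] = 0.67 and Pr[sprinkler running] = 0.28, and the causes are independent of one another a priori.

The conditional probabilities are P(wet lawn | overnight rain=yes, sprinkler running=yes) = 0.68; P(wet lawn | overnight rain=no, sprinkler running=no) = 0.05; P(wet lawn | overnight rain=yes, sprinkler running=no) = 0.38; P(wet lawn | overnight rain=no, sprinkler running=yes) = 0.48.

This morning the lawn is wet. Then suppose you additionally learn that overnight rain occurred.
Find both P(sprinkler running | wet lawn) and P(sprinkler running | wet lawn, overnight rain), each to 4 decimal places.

P(wet lawn) = 0.05·0.33·0.72 + 0.48·0.33·0.28 + 0.38·0.67·0.72 + 0.68·0.67·0.28 = 0.011880 + 0.044352 + 0.183312 + 0.127568 = 0.367112
Of this, 0.171920 comes from 0.044352 + 0.127568 (the sprinkler running=true cases).
So P(sprinkler running | wet lawn) = 0.171920/0.367112 ≈ 0.4683.

Now condition on the additional information:
P(wet lawn | overnight rain) = 0.38×0.72 + 0.68×0.28 = 0.273600 + 0.190400 = 0.464000
Of this, 0.190400 comes from 0.68×0.28 (the sprinkler running=true cases).
Hence the posterior is 0.190400/0.464000 ≈ 0.4103.

P(sprinkler running | wet lawn) ≈ 0.4683; P(sprinkler running | wet lawn, overnight rain) ≈ 0.4103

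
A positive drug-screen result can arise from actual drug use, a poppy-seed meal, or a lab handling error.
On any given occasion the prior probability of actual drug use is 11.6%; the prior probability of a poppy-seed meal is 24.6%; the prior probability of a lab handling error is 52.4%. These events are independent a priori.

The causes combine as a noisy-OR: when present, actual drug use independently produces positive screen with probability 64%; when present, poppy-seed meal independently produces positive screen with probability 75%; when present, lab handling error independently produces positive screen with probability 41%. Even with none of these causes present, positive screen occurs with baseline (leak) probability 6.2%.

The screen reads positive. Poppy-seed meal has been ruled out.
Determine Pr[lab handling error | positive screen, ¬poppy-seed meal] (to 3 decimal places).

Under noisy-OR, P(positive screen | causes) = 1 − (1−0.062)·∏(1−qᵢ) over the active causes.
Sum P(positive screen|·) weighted by the priors over the 4 (actual drug use, lab handling error) configurations:
  P(positive screen | ¬poppy-seed meal) = 0.062*0.884*0.476 + 0.44658*0.884*0.524 + 0.66232*0.116*0.476 + 0.800769*0.116*0.524
        = 0.026089 + 0.206863 + 0.036571 + 0.048674 = 0.318197
Configurations with lab handling error contribute 0.255537, so
  P(lab handling error | positive screen, ¬poppy-seed meal) = 0.255537 / 0.318197 ≈ 0.803

Pr[lab handling error | positive screen, ¬poppy-seed meal] ≈ 0.803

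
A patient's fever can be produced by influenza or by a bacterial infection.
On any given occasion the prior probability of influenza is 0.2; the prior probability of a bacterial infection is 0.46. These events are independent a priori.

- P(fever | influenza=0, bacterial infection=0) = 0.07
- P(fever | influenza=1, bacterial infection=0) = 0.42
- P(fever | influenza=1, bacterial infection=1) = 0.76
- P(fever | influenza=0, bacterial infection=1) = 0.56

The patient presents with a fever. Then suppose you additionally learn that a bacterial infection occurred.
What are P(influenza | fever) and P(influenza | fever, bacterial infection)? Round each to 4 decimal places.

Numerator (weight on configurations with influenza): 0.045360 + 0.069920 = 0.115280
The normalizing constant is 0.07·0.8·0.54 + 0.56·0.8·0.46 + 0.42·0.2·0.54 + 0.76·0.2·0.46 = 0.351600
P(influenza | fever) = 0.115280/0.351600 ≈ 0.3279

Now also conditioning on bacterial infection=true:
Sum P(fever|·) weighted by the priors over both values of influenza:
  P(fever | bacterial infection) = 0.56·0.8 + 0.76·0.2
        = 0.448000 + 0.152000 = 0.600000
Keeping only the influenza-present terms gives 0.152000, so
  P(influenza | fever, bacterial infection) = 0.152000 / 0.600000 ≈ 0.2533

P(influenza | fever) ≈ 0.3279; P(influenza | fever, bacterial infection) ≈ 0.2533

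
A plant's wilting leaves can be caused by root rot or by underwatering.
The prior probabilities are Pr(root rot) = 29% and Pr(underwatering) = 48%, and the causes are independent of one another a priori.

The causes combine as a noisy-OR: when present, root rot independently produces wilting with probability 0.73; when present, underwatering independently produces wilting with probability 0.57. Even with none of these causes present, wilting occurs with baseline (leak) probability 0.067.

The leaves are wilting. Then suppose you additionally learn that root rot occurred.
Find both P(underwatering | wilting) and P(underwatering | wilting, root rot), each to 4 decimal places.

P(underwatering | wilting) ≈ 0.7047; P(underwatering | wilting, root rot) ≈ 0.5239

Under noisy-OR, P(wilting | causes) = 1 − (1−0.067)·∏(1−qᵢ) over the active causes.
P(wilting) = 0.067·0.71·0.52 + 0.59881·0.71·0.48 + 0.74809·0.29·0.52 + 0.891679·0.29·0.48 = 0.024736 + 0.204074 + 0.112812 + 0.124122 = 0.465744
The underwatering-present share is 0.204074 + 0.124122 = 0.328196.
So P(underwatering | wilting) = 0.328196/0.465744 ≈ 0.7047.

With the extra evidence:
Numerator (weight on configurations with underwatering): 0.891679×0.48 = 0.428006
Normalizer over all consistent configurations: 0.74809×0.52 + 0.891679×0.48 = 0.817013
Posterior = 0.428006 / 0.817013 ≈ 0.5239
This is intercausal reasoning (explaining away): once root rot accounts for the wilting, underwatering becomes less likely.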